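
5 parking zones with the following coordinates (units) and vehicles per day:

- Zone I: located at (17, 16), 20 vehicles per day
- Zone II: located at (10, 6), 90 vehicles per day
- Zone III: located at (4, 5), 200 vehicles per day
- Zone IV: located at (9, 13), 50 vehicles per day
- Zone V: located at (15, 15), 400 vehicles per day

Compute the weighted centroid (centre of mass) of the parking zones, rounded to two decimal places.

The minimiser of Σwᵢ‖p−pᵢ‖² is the weighted centroid p* = (Σwᵢpᵢ)/(Σwᵢ).
Σwᵢ = 760.
Σwᵢxᵢ = 20·17 + 90·10 + 200·4 + 50·9 + 400·15 = 8490.
Σwᵢyᵢ = 20·16 + 90·6 + 200·5 + 50·13 + 400·15 = 8510.
x* = 8490/760 = 11.17, y* = 8510/760 = 11.20.

(11.17, 11.20)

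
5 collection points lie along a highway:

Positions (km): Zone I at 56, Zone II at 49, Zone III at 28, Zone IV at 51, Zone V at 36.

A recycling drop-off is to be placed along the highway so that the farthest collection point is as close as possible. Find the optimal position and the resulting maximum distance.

location 42, max distance 14

The 1-center on a line is the midpoint of the two extreme points: leftmost at 28, rightmost at 56.
Optimal location = (28 + 56)/2 = 42; maximum distance = (56 − 28)/2 = 14.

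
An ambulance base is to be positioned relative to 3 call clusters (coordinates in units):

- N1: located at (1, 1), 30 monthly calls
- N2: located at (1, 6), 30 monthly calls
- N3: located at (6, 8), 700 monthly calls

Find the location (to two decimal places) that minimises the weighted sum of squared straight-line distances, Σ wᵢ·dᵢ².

(5.61, 7.64)

The minimiser of Σwᵢ‖p−pᵢ‖² is the weighted centroid p* = (Σwᵢpᵢ)/(Σwᵢ).
Σwᵢ = 760.
Σwᵢxᵢ = 30·1 + 30·1 + 700·6 = 4260.
Σwᵢyᵢ = 30·1 + 30·6 + 700·8 = 5810.
x* = 4260/760 = 5.61, y* = 5810/760 = 7.64.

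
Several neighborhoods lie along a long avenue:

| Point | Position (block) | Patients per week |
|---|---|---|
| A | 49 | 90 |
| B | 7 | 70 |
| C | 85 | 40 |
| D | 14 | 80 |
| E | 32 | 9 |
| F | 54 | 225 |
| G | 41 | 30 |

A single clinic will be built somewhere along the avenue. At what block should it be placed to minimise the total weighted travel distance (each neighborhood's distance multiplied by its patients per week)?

x = 49

For a sum of weighted absolute distances on a line, the optimum is the weighted median (not the mean). Total weight W = 544; half-weight = 272.
Sort by position and accumulate weight:
  block 7 (B, w=70) → cum 70
  block 14 (D, w=80) → cum 150
  block 32 (E, w=9) → cum 159
  block 41 (G, w=30) → cum 189
  block 49 (A, w=90) → cum 279  ≥ 272 → median here
  block 54 (F, w=225) → cum 504
  block 85 (C, w=40) → cum 544
Optimal location: block 49.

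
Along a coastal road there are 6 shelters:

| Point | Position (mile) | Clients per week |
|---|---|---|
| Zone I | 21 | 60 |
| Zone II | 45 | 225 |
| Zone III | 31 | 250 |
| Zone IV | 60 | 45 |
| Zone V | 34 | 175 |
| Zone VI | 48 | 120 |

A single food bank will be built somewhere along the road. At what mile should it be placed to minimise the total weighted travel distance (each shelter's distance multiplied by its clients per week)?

x = 34

For a sum of weighted absolute distances on a line, the optimum is the weighted median (not the mean). Total weight W = 875; half-weight = 437.5.
Sort by position and accumulate weight:
  mile 21 (Zone I, w=60) → cum 60
  mile 31 (Zone III, w=250) → cum 310
  mile 34 (Zone V, w=175) → cum 485  ≥ 437.5 → median here
  mile 45 (Zone II, w=225) → cum 710
  mile 48 (Zone VI, w=120) → cum 830
  mile 60 (Zone IV, w=45) → cum 875
Optimal location: mile 34.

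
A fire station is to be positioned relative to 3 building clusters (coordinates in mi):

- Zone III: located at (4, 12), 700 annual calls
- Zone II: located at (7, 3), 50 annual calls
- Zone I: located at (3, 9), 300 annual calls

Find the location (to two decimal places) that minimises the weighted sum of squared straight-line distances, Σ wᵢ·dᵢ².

(3.86, 10.71)

The minimiser of Σwᵢ‖p−pᵢ‖² is the weighted centroid p* = (Σwᵢpᵢ)/(Σwᵢ).
Σwᵢ = 1050.
Σwᵢxᵢ = 700·4 + 50·7 + 300·3 = 4050.
Σwᵢyᵢ = 700·12 + 50·3 + 300·9 = 11250.
x* = 4050/1050 = 3.86, y* = 11250/1050 = 10.71.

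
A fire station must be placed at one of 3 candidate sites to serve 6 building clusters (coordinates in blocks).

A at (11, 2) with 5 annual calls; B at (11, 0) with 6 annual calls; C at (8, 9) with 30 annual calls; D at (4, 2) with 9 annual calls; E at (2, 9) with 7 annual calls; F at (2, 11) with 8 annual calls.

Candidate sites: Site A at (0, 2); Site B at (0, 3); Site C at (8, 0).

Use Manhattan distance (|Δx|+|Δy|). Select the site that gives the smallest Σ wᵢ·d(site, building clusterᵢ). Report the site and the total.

Site C, total 608 blocks

Total weighted distance at each candidate:
  Site A (0, 2): total = 770
  Site B (0, 3): total = 745
  Site C (8, 0): total = 608
Minimum is at Site C with total 608 blocks.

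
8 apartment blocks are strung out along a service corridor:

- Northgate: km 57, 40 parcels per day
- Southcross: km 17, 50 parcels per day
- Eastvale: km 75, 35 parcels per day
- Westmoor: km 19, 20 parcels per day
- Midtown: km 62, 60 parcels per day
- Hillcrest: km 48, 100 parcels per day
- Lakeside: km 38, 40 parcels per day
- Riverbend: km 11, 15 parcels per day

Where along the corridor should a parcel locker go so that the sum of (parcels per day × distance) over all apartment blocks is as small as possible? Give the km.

For a sum of weighted absolute distances on a line, the optimum is the weighted median (not the mean). Total weight W = 360; half-weight = 180.
Sort by position and accumulate weight:
  km 11 (Riverbend, w=15) → cum 15
  km 17 (Southcross, w=50) → cum 65
  km 19 (Westmoor, w=20) → cum 85
  km 38 (Lakeside, w=40) → cum 125
  km 48 (Hillcrest, w=100) → cum 225  ≥ 180 → median here
  km 57 (Northgate, w=40) → cum 265
  km 62 (Midtown, w=60) → cum 325
  km 75 (Eastvale, w=35) → cum 360
Optimal location: km 48.

x = 48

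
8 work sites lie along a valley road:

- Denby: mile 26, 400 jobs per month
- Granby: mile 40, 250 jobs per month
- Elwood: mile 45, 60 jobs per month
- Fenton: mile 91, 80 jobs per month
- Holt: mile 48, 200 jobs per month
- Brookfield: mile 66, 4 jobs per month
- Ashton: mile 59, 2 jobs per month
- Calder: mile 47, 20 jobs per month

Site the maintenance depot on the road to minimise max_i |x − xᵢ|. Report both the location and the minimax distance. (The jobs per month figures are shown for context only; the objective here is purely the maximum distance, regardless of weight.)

location 58.5, max distance 32.5

The 1-center on a line is the midpoint of the two extreme points: leftmost at 26, rightmost at 91.
Optimal location = (26 + 91)/2 = 58.5; maximum distance = (91 − 26)/2 = 32.5.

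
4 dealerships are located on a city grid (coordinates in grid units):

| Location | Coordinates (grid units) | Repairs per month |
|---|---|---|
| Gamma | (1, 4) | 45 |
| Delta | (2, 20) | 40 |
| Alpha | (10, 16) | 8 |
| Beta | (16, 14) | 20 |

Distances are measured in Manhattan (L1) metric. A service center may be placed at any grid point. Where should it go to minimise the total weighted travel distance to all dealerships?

(2, 14)

Manhattan distance separates: Σwᵢ(|x−xᵢ|+|y−yᵢ|) = Σwᵢ|x−xᵢ| + Σwᵢ|y−yᵢ|, so x and y are optimised independently as 1-D weighted medians.
Total weight W = 113; half = 56.5.
x-coordinate, sorted with cumulative weight:
  x=1 (Gamma, w=45) cum 45
  x=2 (Delta, w=40) cum 85  ← median
  x=10 (Alpha, w=8) cum 93
  x=16 (Beta, w=20) cum 113
⇒ x* = 2
y-coordinate, sorted with cumulative weight:
  y=4 (Gamma, w=45) cum 45
  y=14 (Beta, w=20) cum 65  ← median
  y=16 (Alpha, w=8) cum 73
  y=20 (Delta, w=40) cum 113
⇒ y* = 14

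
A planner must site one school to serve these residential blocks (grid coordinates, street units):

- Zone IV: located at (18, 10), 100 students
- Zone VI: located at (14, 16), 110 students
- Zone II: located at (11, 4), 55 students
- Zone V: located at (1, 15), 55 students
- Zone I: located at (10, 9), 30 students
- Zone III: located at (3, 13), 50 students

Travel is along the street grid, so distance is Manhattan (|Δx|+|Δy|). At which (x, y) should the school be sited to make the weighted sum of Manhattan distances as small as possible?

Manhattan distance separates: Σwᵢ(|x−xᵢ|+|y−yᵢ|) = Σwᵢ|x−xᵢ| + Σwᵢ|y−yᵢ|, so x and y are optimised independently as 1-D weighted medians.
Total weight W = 400; half = 200.
x-coordinate, sorted with cumulative weight:
  x=1 (Zone V, w=55) cum 55
  x=3 (Zone III, w=50) cum 105
  x=10 (Zone I, w=30) cum 135
  x=11 (Zone II, w=55) cum 190
  x=14 (Zone VI, w=110) cum 300  ← median
  x=18 (Zone IV, w=100) cum 400
⇒ x* = 14
y-coordinate, sorted with cumulative weight:
  y=4 (Zone II, w=55) cum 55
  y=9 (Zone I, w=30) cum 85
  y=10 (Zone IV, w=100) cum 185
  y=13 (Zone III, w=50) cum 235  ← median
  y=15 (Zone V, w=55) cum 290
  y=16 (Zone VI, w=110) cum 400
⇒ y* = 13

(14, 13)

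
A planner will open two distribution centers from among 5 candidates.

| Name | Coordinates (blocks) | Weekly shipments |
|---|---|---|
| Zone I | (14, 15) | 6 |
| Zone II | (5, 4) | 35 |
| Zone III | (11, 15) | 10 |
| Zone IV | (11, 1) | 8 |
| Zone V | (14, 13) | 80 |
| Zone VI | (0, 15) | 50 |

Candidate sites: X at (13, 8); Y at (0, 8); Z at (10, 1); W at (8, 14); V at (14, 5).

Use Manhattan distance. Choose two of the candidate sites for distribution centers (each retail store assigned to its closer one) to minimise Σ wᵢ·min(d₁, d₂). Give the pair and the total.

Evaluate every pair (each demand assigned to the nearer of the two):
  {X, Y}: total = 1355
  {Z, W}: total = 1380
  {Y, W}: total = 1435
  {W, V}: total = 1498
  {X, W}: total = 1504
  {Y, V}: total = 1551
  {X, Z}: total = 1906
  {X, V}: total = 2024
  {Y, Z}: total = 2176
  {Z, V}: total = 2318
Best pair: {X, Y} with total 1355.

{X, Y}, total 1355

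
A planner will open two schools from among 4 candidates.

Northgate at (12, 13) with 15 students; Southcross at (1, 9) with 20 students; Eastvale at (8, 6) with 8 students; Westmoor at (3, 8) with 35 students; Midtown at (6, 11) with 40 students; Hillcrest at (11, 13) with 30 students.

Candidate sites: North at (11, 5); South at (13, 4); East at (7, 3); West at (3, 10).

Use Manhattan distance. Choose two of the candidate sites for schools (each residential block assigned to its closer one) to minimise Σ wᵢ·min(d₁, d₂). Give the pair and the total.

{North, West}, total 697

Evaluate every pair (each demand assigned to the nearer of the two):
  {North, West}: total = 697
  {South, West}: total = 826
  {East, West}: total = 832
  {North, East}: total = 1322
  {South, East}: total = 1427
  {North, South}: total = 1512
Best pair: {North, West} with total 697.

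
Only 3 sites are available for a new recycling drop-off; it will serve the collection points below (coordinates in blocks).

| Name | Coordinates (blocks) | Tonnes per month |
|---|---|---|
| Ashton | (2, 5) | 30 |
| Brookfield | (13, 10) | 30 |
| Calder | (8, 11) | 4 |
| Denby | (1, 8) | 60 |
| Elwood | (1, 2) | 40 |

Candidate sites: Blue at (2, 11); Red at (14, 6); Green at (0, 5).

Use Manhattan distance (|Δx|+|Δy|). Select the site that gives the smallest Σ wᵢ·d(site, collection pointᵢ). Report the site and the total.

Green, total 1056 blocks

Total weighted distance at each candidate:
  Blue (2, 11): total = 1204
  Red (14, 6): total = 2164
  Green (0, 5): total = 1056
Minimum is at Green with total 1056 blocks.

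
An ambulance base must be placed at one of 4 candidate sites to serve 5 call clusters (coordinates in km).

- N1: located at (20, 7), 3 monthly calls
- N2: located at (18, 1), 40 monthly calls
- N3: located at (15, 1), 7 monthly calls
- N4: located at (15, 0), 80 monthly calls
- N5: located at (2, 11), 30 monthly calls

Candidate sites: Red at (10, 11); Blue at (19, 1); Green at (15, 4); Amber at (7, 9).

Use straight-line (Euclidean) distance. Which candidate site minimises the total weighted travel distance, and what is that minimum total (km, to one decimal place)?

Total weighted distance at each candidate:
  Red (10, 11): total = 1829.5
  Blue (19, 1): total = 1007.8
  Green (15, 4): total = 971.1
  Amber (7, 9): total = 1787.6
Minimum is at Green with total 971.1 km.

Green, total 971.1 km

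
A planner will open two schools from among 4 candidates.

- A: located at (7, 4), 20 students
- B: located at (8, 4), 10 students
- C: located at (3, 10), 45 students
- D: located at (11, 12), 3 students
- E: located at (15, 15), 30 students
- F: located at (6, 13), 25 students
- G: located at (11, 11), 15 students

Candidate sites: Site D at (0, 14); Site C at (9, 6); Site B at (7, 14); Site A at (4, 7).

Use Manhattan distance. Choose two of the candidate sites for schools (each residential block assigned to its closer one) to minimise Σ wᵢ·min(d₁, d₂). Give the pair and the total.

Evaluate every pair (each demand assigned to the nearer of the two):
  {Site B, Site A}: total = 813
  {Site C, Site B}: total = 913
  {Site D, Site B}: total = 1068
  {Site C, Site A}: total = 1069
  {Site D, Site C}: total = 1179
  {Site D, Site A}: total = 1226
Best pair: {Site B, Site A} with total 813.

{Site B, Site A}, total 813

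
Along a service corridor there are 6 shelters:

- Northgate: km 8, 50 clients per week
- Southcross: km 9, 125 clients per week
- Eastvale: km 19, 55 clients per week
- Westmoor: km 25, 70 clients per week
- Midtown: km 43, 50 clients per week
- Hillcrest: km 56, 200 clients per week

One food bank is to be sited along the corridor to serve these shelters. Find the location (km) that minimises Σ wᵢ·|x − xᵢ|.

x = 25

For a sum of weighted absolute distances on a line, the optimum is the weighted median (not the mean). Total weight W = 550; half-weight = 275.
Sort by position and accumulate weight:
  km 8 (Northgate, w=50) → cum 50
  km 9 (Southcross, w=125) → cum 175
  km 19 (Eastvale, w=55) → cum 230
  km 25 (Westmoor, w=70) → cum 300  ≥ 275 → median here
  km 43 (Midtown, w=50) → cum 350
  km 56 (Hillcrest, w=200) → cum 550
Optimal location: km 25.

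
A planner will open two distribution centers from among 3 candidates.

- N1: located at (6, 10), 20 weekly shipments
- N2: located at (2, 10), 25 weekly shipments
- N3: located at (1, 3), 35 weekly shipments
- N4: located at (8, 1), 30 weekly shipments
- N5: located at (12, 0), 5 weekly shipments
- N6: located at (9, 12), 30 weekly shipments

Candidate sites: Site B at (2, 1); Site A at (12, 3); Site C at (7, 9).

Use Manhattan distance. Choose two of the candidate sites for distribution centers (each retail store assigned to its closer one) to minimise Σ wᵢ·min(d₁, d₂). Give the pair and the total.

Evaluate every pair (each demand assigned to the nearer of the two):
  {Site B, Site C}: total = 680
  {Site A, Site C}: total = 920
  {Site B, Site A}: total = 1145
Best pair: {Site B, Site C} with total 680.

{Site B, Site C}, total 680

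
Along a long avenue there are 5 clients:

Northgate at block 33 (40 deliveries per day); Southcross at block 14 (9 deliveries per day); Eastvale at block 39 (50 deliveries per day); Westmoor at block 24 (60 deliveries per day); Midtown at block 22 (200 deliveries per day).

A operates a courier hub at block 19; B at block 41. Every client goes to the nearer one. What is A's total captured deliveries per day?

The indifferent point is the midpoint (19+41)/2 = 30; clients left of it (closer to A at 19) go to A, those right go to B.
  Southcross at 14 (w=9) → A
  Midtown at 22 (w=200) → A
  Westmoor at 24 (w=60) → A
  Northgate at 33 (w=40) → B
  Eastvale at 39 (w=50) → B
A captures 269; B captures 90.

269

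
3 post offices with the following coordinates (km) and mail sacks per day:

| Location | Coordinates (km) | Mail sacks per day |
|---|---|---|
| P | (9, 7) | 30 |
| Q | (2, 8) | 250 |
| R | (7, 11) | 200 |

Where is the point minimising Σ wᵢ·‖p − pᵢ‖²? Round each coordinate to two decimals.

The minimiser of Σwᵢ‖p−pᵢ‖² is the weighted centroid p* = (Σwᵢpᵢ)/(Σwᵢ).
Σwᵢ = 480.
Σwᵢxᵢ = 30·9 + 250·2 + 200·7 = 2170.
Σwᵢyᵢ = 30·7 + 250·8 + 200·11 = 4410.
x* = 2170/480 = 4.52, y* = 4410/480 = 9.19.

(4.52, 9.19)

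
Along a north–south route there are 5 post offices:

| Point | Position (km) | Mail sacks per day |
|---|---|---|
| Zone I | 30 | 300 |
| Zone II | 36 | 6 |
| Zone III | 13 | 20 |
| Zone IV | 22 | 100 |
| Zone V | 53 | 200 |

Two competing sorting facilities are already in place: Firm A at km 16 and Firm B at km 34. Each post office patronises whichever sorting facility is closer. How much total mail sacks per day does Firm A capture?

The indifferent point is the midpoint (16+34)/2 = 25; post offices left of it (closer to Firm A at 16) go to Firm A, those right go to Firm B.
  Zone III at 13 (w=20) → Firm A
  Zone IV at 22 (w=100) → Firm A
  Zone I at 30 (w=300) → Firm B
  Zone II at 36 (w=6) → Firm B
  Zone V at 53 (w=200) → Firm B
Firm A captures 120; Firm B captures 506.

120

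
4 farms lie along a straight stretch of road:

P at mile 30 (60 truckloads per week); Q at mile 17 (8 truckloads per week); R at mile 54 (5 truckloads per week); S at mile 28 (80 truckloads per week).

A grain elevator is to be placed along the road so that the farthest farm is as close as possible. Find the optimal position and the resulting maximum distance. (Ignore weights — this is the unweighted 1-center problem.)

The 1-center on a line is the midpoint of the two extreme points: leftmost at 17, rightmost at 54.
Optimal location = (17 + 54)/2 = 35.5; maximum distance = (54 − 17)/2 = 18.5.

location 35.5, max distance 18.5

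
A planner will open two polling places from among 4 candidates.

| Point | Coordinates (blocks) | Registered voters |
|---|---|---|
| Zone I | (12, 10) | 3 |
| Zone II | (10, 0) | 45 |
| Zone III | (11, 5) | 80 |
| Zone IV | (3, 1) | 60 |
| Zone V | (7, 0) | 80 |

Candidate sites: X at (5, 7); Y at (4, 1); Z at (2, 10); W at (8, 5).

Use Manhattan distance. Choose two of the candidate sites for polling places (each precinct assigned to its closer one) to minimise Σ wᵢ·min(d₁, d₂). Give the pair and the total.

{Y, W}, total 962

Evaluate every pair (each demand assigned to the nearer of the two):
  {Y, W}: total = 962
  {X, Y}: total = 1365
  {X, W}: total = 1542
  {Z, W}: total = 1602
  {Y, Z}: total = 1605
  {X, Z}: total = 2410
Best pair: {Y, W} with total 962.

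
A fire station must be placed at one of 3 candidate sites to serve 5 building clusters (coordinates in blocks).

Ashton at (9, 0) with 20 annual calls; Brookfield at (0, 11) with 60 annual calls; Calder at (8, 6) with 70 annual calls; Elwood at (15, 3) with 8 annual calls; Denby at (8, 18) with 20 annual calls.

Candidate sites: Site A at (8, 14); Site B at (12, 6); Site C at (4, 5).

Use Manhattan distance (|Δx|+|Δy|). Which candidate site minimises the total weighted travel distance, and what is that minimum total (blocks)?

Total weighted distance at each candidate:
  Site A (8, 14): total = 1744
  Site B (12, 6): total = 1848
  Site C (4, 5): total = 1594
Minimum is at Site C with total 1594 blocks.

Site C, total 1594 blocks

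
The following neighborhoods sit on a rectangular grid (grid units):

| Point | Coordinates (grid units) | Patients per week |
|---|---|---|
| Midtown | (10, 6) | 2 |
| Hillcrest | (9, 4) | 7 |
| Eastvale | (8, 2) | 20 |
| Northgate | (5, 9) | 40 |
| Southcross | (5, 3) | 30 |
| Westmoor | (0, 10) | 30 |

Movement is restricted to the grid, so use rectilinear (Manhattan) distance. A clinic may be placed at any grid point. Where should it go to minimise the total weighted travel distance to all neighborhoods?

Manhattan distance separates: Σwᵢ(|x−xᵢ|+|y−yᵢ|) = Σwᵢ|x−xᵢ| + Σwᵢ|y−yᵢ|, so x and y are optimised independently as 1-D weighted medians.
Total weight W = 129; half = 64.5.
x-coordinate, sorted with cumulative weight:
  x=0 (Westmoor, w=30) cum 30
  x=5 (Northgate, w=40) cum 70  ← median
  x=5 (Southcross, w=30) cum 100
  x=8 (Eastvale, w=20) cum 120
  x=9 (Hillcrest, w=7) cum 127
  x=10 (Midtown, w=2) cum 129
⇒ x* = 5
y-coordinate, sorted with cumulative weight:
  y=2 (Eastvale, w=20) cum 20
  y=3 (Southcross, w=30) cum 50
  y=4 (Hillcrest, w=7) cum 57
  y=6 (Midtown, w=2) cum 59
  y=9 (Northgate, w=40) cum 99  ← median
  y=10 (Westmoor, w=30) cum 129
⇒ y* = 9

(5, 9)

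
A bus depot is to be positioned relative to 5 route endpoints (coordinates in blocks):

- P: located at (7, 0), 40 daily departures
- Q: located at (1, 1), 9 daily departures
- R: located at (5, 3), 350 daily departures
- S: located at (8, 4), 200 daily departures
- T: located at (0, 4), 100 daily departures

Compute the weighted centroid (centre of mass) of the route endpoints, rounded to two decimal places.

The minimiser of Σwᵢ‖p−pᵢ‖² is the weighted centroid p* = (Σwᵢpᵢ)/(Σwᵢ).
Σwᵢ = 699.
Σwᵢxᵢ = 40·7 + 9·1 + 350·5 + 200·8 + 100·0 = 3639.
Σwᵢyᵢ = 40·0 + 9·1 + 350·3 + 200·4 + 100·4 = 2259.
x* = 3639/699 = 5.21, y* = 2259/699 = 3.23.

(5.21, 3.23)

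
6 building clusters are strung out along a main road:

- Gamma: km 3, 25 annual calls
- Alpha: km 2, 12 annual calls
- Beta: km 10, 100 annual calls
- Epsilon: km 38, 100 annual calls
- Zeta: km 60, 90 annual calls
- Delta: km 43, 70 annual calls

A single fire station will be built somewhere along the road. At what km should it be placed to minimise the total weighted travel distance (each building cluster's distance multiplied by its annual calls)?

For a sum of weighted absolute distances on a line, the optimum is the weighted median (not the mean). Total weight W = 397; half-weight = 198.5.
Sort by position and accumulate weight:
  km 2 (Alpha, w=12) → cum 12
  km 3 (Gamma, w=25) → cum 37
  km 10 (Beta, w=100) → cum 137
  km 38 (Epsilon, w=100) → cum 237  ≥ 198.5 → median here
  km 43 (Delta, w=70) → cum 307
  km 60 (Zeta, w=90) → cum 397
Optimal location: km 38.

x = 38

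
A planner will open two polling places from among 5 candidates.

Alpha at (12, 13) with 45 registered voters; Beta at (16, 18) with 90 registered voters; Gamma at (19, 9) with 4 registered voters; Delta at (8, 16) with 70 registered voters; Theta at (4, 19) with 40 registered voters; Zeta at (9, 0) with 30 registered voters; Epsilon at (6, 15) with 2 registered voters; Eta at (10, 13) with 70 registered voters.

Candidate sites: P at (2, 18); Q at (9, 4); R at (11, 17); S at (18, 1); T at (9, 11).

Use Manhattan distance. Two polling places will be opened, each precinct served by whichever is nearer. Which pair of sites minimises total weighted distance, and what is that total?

Evaluate every pair (each demand assigned to the nearer of the two):
  {Q, R}: total = 1949
  {R, T}: total = 2007
  {R, S}: total = 2105
  {P, R}: total = 2163
  {P, T}: total = 2627
  {Q, T}: total = 2817
  {S, T}: total = 2985
  {P, Q}: total = 3374
  {P, S}: total = 3875
  {Q, S}: total = 4844
Best pair: {Q, R} with total 1949.

{Q, R}, total 1949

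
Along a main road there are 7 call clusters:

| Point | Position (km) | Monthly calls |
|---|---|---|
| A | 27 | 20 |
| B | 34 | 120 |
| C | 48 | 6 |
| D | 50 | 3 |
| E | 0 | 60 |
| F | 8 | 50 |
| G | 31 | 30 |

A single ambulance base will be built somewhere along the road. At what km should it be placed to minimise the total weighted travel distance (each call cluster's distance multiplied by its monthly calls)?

For a sum of weighted absolute distances on a line, the optimum is the weighted median (not the mean). Total weight W = 289; half-weight = 144.5.
Sort by position and accumulate weight:
  km 0 (E, w=60) → cum 60
  km 8 (F, w=50) → cum 110
  km 27 (A, w=20) → cum 130
  km 31 (G, w=30) → cum 160  ≥ 144.5 → median here
  km 34 (B, w=120) → cum 280
  km 48 (C, w=6) → cum 286
  km 50 (D, w=3) → cum 289
Optimal location: km 31.

x = 31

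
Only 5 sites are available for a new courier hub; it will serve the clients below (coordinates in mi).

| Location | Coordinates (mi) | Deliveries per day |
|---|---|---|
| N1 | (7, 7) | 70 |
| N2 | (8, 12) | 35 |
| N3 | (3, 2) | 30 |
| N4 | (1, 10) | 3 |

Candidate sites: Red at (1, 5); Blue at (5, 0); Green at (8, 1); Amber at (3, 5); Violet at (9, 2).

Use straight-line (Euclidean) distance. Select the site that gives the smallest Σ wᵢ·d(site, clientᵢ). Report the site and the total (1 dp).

Total weighted distance at each candidate:
  Red (1, 5): total = 912.4
  Blue (5, 0): total = 1059.7
  Green (8, 1): total = 998.0
  Amber (3, 5): total = 720.3
  Violet (9, 2): total = 942.6
Minimum is at Amber with total 720.3 mi.

Amber, total 720.3 mi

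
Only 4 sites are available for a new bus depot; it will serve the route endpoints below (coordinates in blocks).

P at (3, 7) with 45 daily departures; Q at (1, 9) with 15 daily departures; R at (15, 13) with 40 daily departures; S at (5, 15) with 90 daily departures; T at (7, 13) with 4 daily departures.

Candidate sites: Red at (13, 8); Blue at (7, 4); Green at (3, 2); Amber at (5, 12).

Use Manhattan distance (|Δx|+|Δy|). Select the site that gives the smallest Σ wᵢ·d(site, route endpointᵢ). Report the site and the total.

Total weighted distance at each candidate:
  Red (13, 8): total = 2364
  Blue (7, 4): total = 2366
  Green (3, 2): total = 2690
  Amber (5, 12): total = 1142
Minimum is at Amber with total 1142 blocks.

Amber, total 1142 blocks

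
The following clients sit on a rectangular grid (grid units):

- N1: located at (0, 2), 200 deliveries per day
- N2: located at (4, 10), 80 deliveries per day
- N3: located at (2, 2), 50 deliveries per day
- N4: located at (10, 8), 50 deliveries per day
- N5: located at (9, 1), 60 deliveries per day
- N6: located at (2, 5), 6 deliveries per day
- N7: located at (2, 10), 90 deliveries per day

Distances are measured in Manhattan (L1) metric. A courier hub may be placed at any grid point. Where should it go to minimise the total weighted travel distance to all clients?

Manhattan distance separates: Σwᵢ(|x−xᵢ|+|y−yᵢ|) = Σwᵢ|x−xᵢ| + Σwᵢ|y−yᵢ|, so x and y are optimised independently as 1-D weighted medians.
Total weight W = 536; half = 268.
x-coordinate, sorted with cumulative weight:
  x=0 (N1, w=200) cum 200
  x=2 (N3, w=50) cum 250
  x=2 (N6, w=6) cum 256
  x=2 (N7, w=90) cum 346  ← median
  x=4 (N2, w=80) cum 426
  x=9 (N5, w=60) cum 486
  x=10 (N4, w=50) cum 536
⇒ x* = 2
y-coordinate, sorted with cumulative weight:
  y=1 (N5, w=60) cum 60
  y=2 (N1, w=200) cum 260
  y=2 (N3, w=50) cum 310  ← median
  y=5 (N6, w=6) cum 316
  y=8 (N4, w=50) cum 366
  y=10 (N2, w=80) cum 446
  y=10 (N7, w=90) cum 536
⇒ y* = 2

(2, 2)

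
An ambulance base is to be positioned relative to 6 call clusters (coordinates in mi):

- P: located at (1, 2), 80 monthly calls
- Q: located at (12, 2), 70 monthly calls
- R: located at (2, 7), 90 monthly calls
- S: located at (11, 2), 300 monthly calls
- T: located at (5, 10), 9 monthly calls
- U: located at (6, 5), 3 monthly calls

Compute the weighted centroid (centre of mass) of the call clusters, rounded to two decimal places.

(8.09, 2.96)

The minimiser of Σwᵢ‖p−pᵢ‖² is the weighted centroid p* = (Σwᵢpᵢ)/(Σwᵢ).
Σwᵢ = 552.
Σwᵢxᵢ = 80·1 + 70·12 + 90·2 + 300·11 + 9·5 + 3·6 = 4463.
Σwᵢyᵢ = 80·2 + 70·2 + 90·7 + 300·2 + 9·10 + 3·5 = 1635.
x* = 4463/552 = 8.09, y* = 1635/552 = 2.96.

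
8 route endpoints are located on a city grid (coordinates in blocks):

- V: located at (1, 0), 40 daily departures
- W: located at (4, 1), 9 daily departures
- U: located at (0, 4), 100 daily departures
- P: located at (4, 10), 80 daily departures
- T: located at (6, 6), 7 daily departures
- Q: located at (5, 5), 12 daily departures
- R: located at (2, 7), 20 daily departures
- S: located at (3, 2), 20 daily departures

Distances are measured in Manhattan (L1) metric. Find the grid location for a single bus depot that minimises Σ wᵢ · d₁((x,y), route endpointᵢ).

(2, 4)

Manhattan distance separates: Σwᵢ(|x−xᵢ|+|y−yᵢ|) = Σwᵢ|x−xᵢ| + Σwᵢ|y−yᵢ|, so x and y are optimised independently as 1-D weighted medians.
Total weight W = 288; half = 144.
x-coordinate, sorted with cumulative weight:
  x=0 (U, w=100) cum 100
  x=1 (V, w=40) cum 140
  x=2 (R, w=20) cum 160  ← median
  x=3 (S, w=20) cum 180
  x=4 (W, w=9) cum 189
  x=4 (P, w=80) cum 269
  x=5 (Q, w=12) cum 281
  x=6 (T, w=7) cum 288
⇒ x* = 2
y-coordinate, sorted with cumulative weight:
  y=0 (V, w=40) cum 40
  y=1 (W, w=9) cum 49
  y=2 (S, w=20) cum 69
  y=4 (U, w=100) cum 169  ← median
  y=5 (Q, w=12) cum 181
  y=6 (T, w=7) cum 188
  y=7 (R, w=20) cum 208
  y=10 (P, w=80) cum 288
⇒ y* = 4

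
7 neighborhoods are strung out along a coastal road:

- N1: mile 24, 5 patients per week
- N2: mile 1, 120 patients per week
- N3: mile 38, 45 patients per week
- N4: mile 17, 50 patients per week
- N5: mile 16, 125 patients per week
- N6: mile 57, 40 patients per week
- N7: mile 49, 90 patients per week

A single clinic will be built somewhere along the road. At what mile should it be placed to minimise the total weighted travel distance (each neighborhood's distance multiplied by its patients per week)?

For a sum of weighted absolute distances on a line, the optimum is the weighted median (not the mean). Total weight W = 475; half-weight = 237.5.
Sort by position and accumulate weight:
  mile 1 (N2, w=120) → cum 120
  mile 16 (N5, w=125) → cum 245  ≥ 237.5 → median here
  mile 17 (N4, w=50) → cum 295
  mile 24 (N1, w=5) → cum 300
  mile 38 (N3, w=45) → cum 345
  mile 49 (N7, w=90) → cum 435
  mile 57 (N6, w=40) → cum 475
Optimal location: mile 16.

x = 16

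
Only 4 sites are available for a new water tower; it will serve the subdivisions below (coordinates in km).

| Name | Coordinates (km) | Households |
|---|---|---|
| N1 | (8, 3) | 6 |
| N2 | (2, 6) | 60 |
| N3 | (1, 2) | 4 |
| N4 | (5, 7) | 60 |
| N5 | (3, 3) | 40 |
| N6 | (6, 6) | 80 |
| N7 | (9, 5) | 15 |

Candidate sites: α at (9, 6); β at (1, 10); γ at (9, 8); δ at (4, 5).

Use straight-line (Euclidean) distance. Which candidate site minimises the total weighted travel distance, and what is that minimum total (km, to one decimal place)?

δ, total 655.5 km

Total weighted distance at each candidate:
  α (9, 6): total = 1245.5
  β (1, 10): total = 1583.7
  γ (9, 8): total = 1400.6
  δ (4, 5): total = 655.5
Minimum is at δ with total 655.5 km.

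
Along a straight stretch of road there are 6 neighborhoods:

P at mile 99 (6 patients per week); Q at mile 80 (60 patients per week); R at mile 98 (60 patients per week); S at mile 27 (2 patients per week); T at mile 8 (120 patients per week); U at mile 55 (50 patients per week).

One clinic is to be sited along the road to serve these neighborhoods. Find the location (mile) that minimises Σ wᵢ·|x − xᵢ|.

For a sum of weighted absolute distances on a line, the optimum is the weighted median (not the mean). Total weight W = 298; half-weight = 149.
Sort by position and accumulate weight:
  mile 8 (T, w=120) → cum 120
  mile 27 (S, w=2) → cum 122
  mile 55 (U, w=50) → cum 172  ≥ 149 → median here
  mile 80 (Q, w=60) → cum 232
  mile 98 (R, w=60) → cum 292
  mile 99 (P, w=6) → cum 298
Optimal location: mile 55.

x = 55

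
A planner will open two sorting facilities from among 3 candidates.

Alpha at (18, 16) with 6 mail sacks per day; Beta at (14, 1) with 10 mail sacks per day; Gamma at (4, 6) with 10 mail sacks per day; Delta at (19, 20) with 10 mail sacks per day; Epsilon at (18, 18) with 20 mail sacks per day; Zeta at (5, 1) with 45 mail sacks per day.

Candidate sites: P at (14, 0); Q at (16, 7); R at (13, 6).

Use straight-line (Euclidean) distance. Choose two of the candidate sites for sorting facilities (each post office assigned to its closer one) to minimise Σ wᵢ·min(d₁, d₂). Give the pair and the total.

Evaluate every pair (each demand assigned to the nearer of the two):
  {P, Q}: total = 946.5
  {Q, R}: total = 977.9
  {P, R}: total = 986.9
Best pair: {P, Q} with total 946.5.

{P, Q}, total 946.5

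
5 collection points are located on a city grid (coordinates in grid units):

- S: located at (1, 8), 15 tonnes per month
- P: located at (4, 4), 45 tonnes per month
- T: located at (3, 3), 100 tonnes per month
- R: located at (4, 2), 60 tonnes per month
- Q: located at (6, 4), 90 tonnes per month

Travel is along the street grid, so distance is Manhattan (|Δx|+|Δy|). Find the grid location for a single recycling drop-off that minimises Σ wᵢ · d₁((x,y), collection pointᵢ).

(4, 3)

Manhattan distance separates: Σwᵢ(|x−xᵢ|+|y−yᵢ|) = Σwᵢ|x−xᵢ| + Σwᵢ|y−yᵢ|, so x and y are optimised independently as 1-D weighted medians.
Total weight W = 310; half = 155.
x-coordinate, sorted with cumulative weight:
  x=1 (S, w=15) cum 15
  x=3 (T, w=100) cum 115
  x=4 (P, w=45) cum 160  ← median
  x=4 (R, w=60) cum 220
  x=6 (Q, w=90) cum 310
⇒ x* = 4
y-coordinate, sorted with cumulative weight:
  y=2 (R, w=60) cum 60
  y=3 (T, w=100) cum 160  ← median
  y=4 (P, w=45) cum 205
  y=4 (Q, w=90) cum 295
  y=8 (S, w=15) cum 310
⇒ y* = 3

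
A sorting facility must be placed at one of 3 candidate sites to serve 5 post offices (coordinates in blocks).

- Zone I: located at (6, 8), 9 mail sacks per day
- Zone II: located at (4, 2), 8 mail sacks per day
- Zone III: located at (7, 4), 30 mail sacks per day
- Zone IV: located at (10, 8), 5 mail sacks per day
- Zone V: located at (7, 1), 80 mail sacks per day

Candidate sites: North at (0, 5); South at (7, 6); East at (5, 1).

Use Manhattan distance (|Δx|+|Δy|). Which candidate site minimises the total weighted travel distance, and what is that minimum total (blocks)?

East, total 458 blocks

Total weighted distance at each candidate:
  North (0, 5): total = 1322
  South (7, 6): total = 568
  East (5, 1): total = 458
Minimum is at East with total 458 blocks.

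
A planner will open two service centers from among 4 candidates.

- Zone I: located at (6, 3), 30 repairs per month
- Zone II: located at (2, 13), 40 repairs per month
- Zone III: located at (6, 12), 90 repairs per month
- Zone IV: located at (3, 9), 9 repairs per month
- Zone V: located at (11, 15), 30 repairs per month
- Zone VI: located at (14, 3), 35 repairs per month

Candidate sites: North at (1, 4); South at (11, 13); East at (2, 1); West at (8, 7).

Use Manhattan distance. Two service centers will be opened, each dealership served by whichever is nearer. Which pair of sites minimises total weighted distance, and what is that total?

{South, West}, total 1553

Evaluate every pair (each demand assigned to the nearer of the two):
  {South, West}: total = 1553
  {North, South}: total = 1658
  {South, East}: total = 1676
  {North, West}: total = 1953
  {East, West}: total = 2033
  {North, East}: total = 2933
Best pair: {South, West} with total 1553.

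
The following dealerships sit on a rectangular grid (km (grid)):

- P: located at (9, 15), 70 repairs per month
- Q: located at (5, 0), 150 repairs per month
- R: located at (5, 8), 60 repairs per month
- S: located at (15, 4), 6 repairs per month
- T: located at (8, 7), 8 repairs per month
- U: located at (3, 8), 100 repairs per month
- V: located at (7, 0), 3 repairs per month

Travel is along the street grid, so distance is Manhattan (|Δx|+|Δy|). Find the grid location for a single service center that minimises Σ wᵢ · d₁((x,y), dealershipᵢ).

Manhattan distance separates: Σwᵢ(|x−xᵢ|+|y−yᵢ|) = Σwᵢ|x−xᵢ| + Σwᵢ|y−yᵢ|, so x and y are optimised independently as 1-D weighted medians.
Total weight W = 397; half = 198.5.
x-coordinate, sorted with cumulative weight:
  x=3 (U, w=100) cum 100
  x=5 (Q, w=150) cum 250  ← median
  x=5 (R, w=60) cum 310
  x=7 (V, w=3) cum 313
  x=8 (T, w=8) cum 321
  x=9 (P, w=70) cum 391
  x=15 (S, w=6) cum 397
⇒ x* = 5
y-coordinate, sorted with cumulative weight:
  y=0 (Q, w=150) cum 150
  y=0 (V, w=3) cum 153
  y=4 (S, w=6) cum 159
  y=7 (T, w=8) cum 167
  y=8 (R, w=60) cum 227  ← median
  y=8 (U, w=100) cum 327
  y=15 (P, w=70) cum 397
⇒ y* = 8

(5, 8)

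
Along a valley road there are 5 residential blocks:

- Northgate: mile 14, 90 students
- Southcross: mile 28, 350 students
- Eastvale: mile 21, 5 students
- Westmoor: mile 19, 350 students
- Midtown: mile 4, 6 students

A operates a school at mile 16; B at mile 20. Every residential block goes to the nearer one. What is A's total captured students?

96

The indifferent point is the midpoint (16+20)/2 = 18; residential blocks left of it (closer to A at 16) go to A, those right go to B.
  Midtown at 4 (w=6) → A
  Northgate at 14 (w=90) → A
  Westmoor at 19 (w=350) → B
  Eastvale at 21 (w=5) → B
  Southcross at 28 (w=350) → B
A captures 96; B captures 705.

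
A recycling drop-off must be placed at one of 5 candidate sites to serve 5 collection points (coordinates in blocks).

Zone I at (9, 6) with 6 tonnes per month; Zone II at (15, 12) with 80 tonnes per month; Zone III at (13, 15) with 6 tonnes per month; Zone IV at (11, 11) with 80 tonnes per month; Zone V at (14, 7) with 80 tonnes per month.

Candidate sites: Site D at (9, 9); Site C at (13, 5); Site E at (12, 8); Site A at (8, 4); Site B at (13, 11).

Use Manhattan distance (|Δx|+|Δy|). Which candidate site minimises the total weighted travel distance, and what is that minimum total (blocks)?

Site B, total 878 blocks

Total weighted distance at each candidate:
  Site D (9, 9): total = 1678
  Site C (13, 5): total = 1690
  Site E (12, 8): total = 1198
  Site A (8, 4): total = 2834
  Site B (13, 11): total = 878
Minimum is at Site B with total 878 blocks.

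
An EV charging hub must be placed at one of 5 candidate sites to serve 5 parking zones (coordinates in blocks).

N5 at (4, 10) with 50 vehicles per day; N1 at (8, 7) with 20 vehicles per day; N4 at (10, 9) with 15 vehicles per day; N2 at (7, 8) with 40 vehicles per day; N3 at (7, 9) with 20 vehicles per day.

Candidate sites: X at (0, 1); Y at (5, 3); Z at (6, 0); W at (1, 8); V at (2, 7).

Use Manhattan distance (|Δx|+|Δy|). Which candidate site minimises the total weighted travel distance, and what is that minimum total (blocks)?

V, total 900 blocks

Total weighted distance at each candidate:
  X (0, 1): total = 2060
  Y (5, 3): total = 1145
  Z (6, 0): total = 1535
  W (1, 8): total = 940
  V (2, 7): total = 900
Minimum is at V with total 900 blocks.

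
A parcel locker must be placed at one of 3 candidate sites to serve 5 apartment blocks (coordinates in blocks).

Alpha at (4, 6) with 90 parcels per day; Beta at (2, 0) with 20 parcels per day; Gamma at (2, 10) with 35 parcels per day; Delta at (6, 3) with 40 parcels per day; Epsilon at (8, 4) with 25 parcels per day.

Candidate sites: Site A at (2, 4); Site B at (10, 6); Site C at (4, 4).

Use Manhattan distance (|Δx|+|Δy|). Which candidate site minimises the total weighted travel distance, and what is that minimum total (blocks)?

Site C, total 800 blocks

Total weighted distance at each candidate:
  Site A (2, 4): total = 1000
  Site B (10, 6): total = 1620
  Site C (4, 4): total = 800
Minimum is at Site C with total 800 blocks.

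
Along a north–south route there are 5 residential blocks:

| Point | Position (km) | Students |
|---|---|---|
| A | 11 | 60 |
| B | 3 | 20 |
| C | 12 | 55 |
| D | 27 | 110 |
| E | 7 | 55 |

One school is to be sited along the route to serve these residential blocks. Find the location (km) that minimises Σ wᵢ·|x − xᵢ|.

x = 12

For a sum of weighted absolute distances on a line, the optimum is the weighted median (not the mean). Total weight W = 300; half-weight = 150.
Sort by position and accumulate weight:
  km 3 (B, w=20) → cum 20
  km 7 (E, w=55) → cum 75
  km 11 (A, w=60) → cum 135
  km 12 (C, w=55) → cum 190  ≥ 150 → median here
  km 27 (D, w=110) → cum 300
Optimal location: km 12.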